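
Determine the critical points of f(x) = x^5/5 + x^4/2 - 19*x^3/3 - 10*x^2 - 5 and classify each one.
f'(x) = x*(x^3 + 2*x^2 - 19*x - 20)

Solve f'(x) = 0:
  Factor: x^4 + 2*x^3 - 19*x^2 - 20*x = x*(x - 4)*(x + 1)*(x + 5) = 0.
  ⇒ x = -5, -1, 0, 4

f''(x) = 4*x^3 + 6*x^2 - 38*x - 20
Second-derivative test at each critical point:
  f''(-5) = -180 < 0 → local maximum
  f''(-1) = 20 > 0 → local minimum
  f''(0) = -20 < 0 → local maximum
  f''(4) = 180 > 0 → local minimum

Critical points: x = -5 (local maximum); x = -1 (local minimum); x = 0 (local maximum); x = 4 (local minimum)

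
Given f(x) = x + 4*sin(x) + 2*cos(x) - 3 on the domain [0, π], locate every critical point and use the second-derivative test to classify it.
f'(x) = -2*sin(x) + 4*cos(x) + 1

Solve f'(x) = 0 on [0, π]:
  f'(x) = 0 ⇔ -2*sin(x) + 4*cos(x) = -1. Write the left side as R·cos(x + φ) with R = √(4² + 2²) = 2*sqrt(5), cos φ = 2*sqrt(5)/5, sin φ = sqrt(5)/5; then cos(x + φ) = -sqrt(5)/10. Solve for x and keep the solutions lying in [0, π].
  ⇒ x = atan((1 + 2*sqrt(19))/(-2 + sqrt(19))) ≈ 1.3327

f''(x) = -4*sin(x) - 2*cos(x)
Second-derivative test at each critical point:
  f''(1.3327) = -4.3589 < 0 → local maximum

Critical points: x = atan((1 + 2*sqrt(19))/(-2 + sqrt(19))) ≈ 1.3327 (local maximum)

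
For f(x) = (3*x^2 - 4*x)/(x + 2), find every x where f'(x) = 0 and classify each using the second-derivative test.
f'(x) = (3*x^2 + 12*x - 8)/(x^2 + 4*x + 4)

Solve f'(x) = 0:
  f'(x) = (3*x^2 + 12*x - 8)/(x + 2)^2; the denominator is positive wherever f is defined, so f'(x) = 0 ⇔ 3*x^2 + 12*x - 8 = 0.
  3*x^2 + 12*x - 8 = 0 has no rational roots; quadratic formula: x = (-12 ± √240)/6.
  ⇒ x = -2*sqrt(15)/3 - 2 ≈ -4.5820, -2 + 2*sqrt(15)/3 ≈ 0.5820

f''(x) = 40/(x^3 + 6*x^2 + 12*x + 8)
Second-derivative test at each critical point:
  f''(-4.5820) = -2.3238 < 0 → local maximum
  f''(0.5820) = 2.3238 > 0 → local minimum

Critical points: x = -2*sqrt(15)/3 - 2 ≈ -4.5820 (local maximum); x = -2 + 2*sqrt(15)/3 ≈ 0.5820 (local minimum)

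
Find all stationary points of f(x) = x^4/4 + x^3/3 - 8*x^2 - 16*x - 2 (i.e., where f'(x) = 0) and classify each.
f'(x) = x^3 + x^2 - 16*x - 16

Solve f'(x) = 0:
  Factor: x^3 + x^2 - 16*x - 16 = (x - 4)*(x + 1)*(x + 4) = 0.
  ⇒ x = -4, -1, 4

f''(x) = 3*x^2 + 2*x - 16
Second-derivative test at each critical point:
  f''(-4) = 24 > 0 → local minimum
  f''(-1) = -15 < 0 → local maximum
  f''(4) = 40 > 0 → local minimum

Critical points: x = -4 (local minimum); x = -1 (local maximum); x = 4 (local minimum)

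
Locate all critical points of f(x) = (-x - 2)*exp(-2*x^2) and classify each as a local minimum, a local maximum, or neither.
f'(x) = (4*x*(x + 2) - 1)*exp(-2*x^2)

Solve f'(x) = 0:
  f'(x) = (4*x^2 + 8*x - 1)·exp(-2*x^2) and exp(-2*x^2) > 0 for every x, so f'(x) = 0 ⇔ 4*x^2 + 8*x - 1 = 0.
  4*x^2 + 8*x - 1 = 0 has no rational roots; quadratic formula: x = (-8 ± √80)/8.
  ⇒ x = -sqrt(5)/2 - 1 ≈ -2.1180, -1 + sqrt(5)/2 ≈ 0.1180

f''(x) = 4*(-4*x^2*(x + 2) + 3*x + 2)*exp(-2*x^2)
Second-derivative test at each critical point:
  f''(-2.1180) = -0.0011 < 0 → local maximum
  f''(0.1180) = 8.6985 > 0 → local minimum

Critical points: x = -sqrt(5)/2 - 1 ≈ -2.1180 (local maximum); x = -1 + sqrt(5)/2 ≈ 0.1180 (local minimum)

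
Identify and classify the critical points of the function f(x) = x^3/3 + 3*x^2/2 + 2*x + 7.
f'(x) = x^2 + 3*x + 2

Solve f'(x) = 0:
  Factor: x^2 + 3*x + 2 = (x + 1)*(x + 2) = 0.
  ⇒ x = -2, -1

f''(x) = 2*x + 3
Second-derivative test at each critical point:
  f''(-2) = -1 < 0 → local maximum
  f''(-1) = 1 > 0 → local minimum

Critical points: x = -2 (local maximum); x = -1 (local minimum)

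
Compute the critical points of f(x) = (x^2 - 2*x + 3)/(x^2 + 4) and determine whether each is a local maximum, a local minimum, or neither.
f'(x) = 2*(x^2 + x - 4)/(x^4 + 8*x^2 + 16)

Solve f'(x) = 0:
  f'(x) = 2*(x^2 + x - 4)/(x^2 + 4)^2; the denominator is positive wherever f is defined, so f'(x) = 0 ⇔ 2*x^2 + 2*x - 8 = 0.
  Factor: 2*x^2 + 2*x - 8 = 2*(x^2 + x - 4); x^2 + x - 4 = 0 has no rational roots; quadratic formula: x = (-1 ± √17)/2.
  ⇒ x = -sqrt(17)/2 - 1/2 ≈ -2.5616, -1/2 + sqrt(17)/2 ≈ 1.5616

f''(x) = 2*(-2*x^3 - 3*x^2 + 24*x + 4)/(x^6 + 12*x^4 + 48*x^2 + 64)
Second-derivative test at each critical point:
  f''(-2.5616) = -0.0739 < 0 → local maximum
  f''(1.5616) = 0.1989 > 0 → local minimum

Critical points: x = -sqrt(17)/2 - 1/2 ≈ -2.5616 (local maximum); x = -1/2 + sqrt(17)/2 ≈ 1.5616 (local minimum)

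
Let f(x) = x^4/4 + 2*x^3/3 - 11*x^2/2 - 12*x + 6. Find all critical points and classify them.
f'(x) = x^3 + 2*x^2 - 11*x - 12

Solve f'(x) = 0:
  Factor: x^3 + 2*x^2 - 11*x - 12 = (x - 3)*(x + 1)*(x + 4) = 0.
  ⇒ x = -4, -1, 3

f''(x) = 3*x^2 + 4*x - 11
Second-derivative test at each critical point:
  f''(-4) = 21 > 0 → local minimum
  f''(-1) = -12 < 0 → local maximum
  f''(3) = 28 > 0 → local minimum

Critical points: x = -4 (local minimum); x = -1 (local maximum); x = 3 (local minimum)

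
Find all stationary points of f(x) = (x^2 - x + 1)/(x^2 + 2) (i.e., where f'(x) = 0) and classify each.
f'(x) = (x^2 + 2*x - 2)/(x^4 + 4*x^2 + 4)

Solve f'(x) = 0:
  f'(x) = (x^2 + 2*x - 2)/(x^2 + 2)^2; the denominator is positive wherever f is defined, so f'(x) = 0 ⇔ x^2 + 2*x - 2 = 0.
  x^2 + 2*x - 2 = 0 has no rational roots; quadratic formula: x = (-2 ± √12)/2.
  ⇒ x = -sqrt(3) - 1 ≈ -2.7321, -1 + sqrt(3) ≈ 0.7321

f''(x) = 2*(-x^3 - 3*x^2 + 6*x + 2)/(x^6 + 6*x^4 + 12*x^2 + 8)
Second-derivative test at each critical point:
  f''(-2.7321) = -0.0387 < 0 → local maximum
  f''(0.7321) = 0.5387 > 0 → local minimum

Critical points: x = -sqrt(3) - 1 ≈ -2.7321 (local maximum); x = -1 + sqrt(3) ≈ 0.7321 (local minimum)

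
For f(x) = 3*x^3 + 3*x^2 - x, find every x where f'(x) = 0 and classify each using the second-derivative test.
f'(x) = 9*x^2 + 6*x - 1

Solve f'(x) = 0:
  9*x^2 + 6*x - 1 = 0 has no rational roots; quadratic formula: x = (-6 ± √72)/18.
  ⇒ x = -sqrt(2)/3 - 1/3 ≈ -0.8047, -1/3 + sqrt(2)/3 ≈ 0.1381

f''(x) = 18*x + 6
Second-derivative test at each critical point:
  f''(-0.8047) = -8.4853 < 0 → local maximum
  f''(0.1381) = 8.4853 > 0 → local minimum

Critical points: x = -sqrt(2)/3 - 1/3 ≈ -0.8047 (local maximum); x = -1/3 + sqrt(2)/3 ≈ 0.1381 (local minimum)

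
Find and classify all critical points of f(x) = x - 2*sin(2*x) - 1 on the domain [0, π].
f'(x) = 1 - 4*cos(2*x)

Solve f'(x) = 0 on [0, π]:
  f'(x) = 0 ⇔ cos(2*x) = 1/4, i.e. 2*x = ±arccos(1/4) + 2nπ; keep the solutions lying in [0, π].
  ⇒ x = acos(1/4)/2 ≈ 0.6591, pi - acos(1/4)/2 ≈ 2.4825

f''(x) = 8*sin(2*x)
Second-derivative test at each critical point:
  f''(0.6591) = 7.7460 > 0 → local minimum
  f''(2.4825) = -7.7460 < 0 → local maximum

Critical points: x = acos(1/4)/2 ≈ 0.6591 (local minimum); x = pi - acos(1/4)/2 ≈ 2.4825 (local maximum)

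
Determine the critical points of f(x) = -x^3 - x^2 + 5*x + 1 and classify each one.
f'(x) = -3*x^2 - 2*x + 5

Solve f'(x) = 0:
  Factor: -3*x^2 - 2*x + 5 = -(x - 1)*(3*x + 5) = 0.
  ⇒ x = -5/3, 1

f''(x) = -6*x - 2
Second-derivative test at each critical point:
  f''(-5/3) = 8 > 0 → local minimum
  f''(1) = -8 < 0 → local maximum

Critical points: x = -5/3 (local minimum); x = 1 (local maximum)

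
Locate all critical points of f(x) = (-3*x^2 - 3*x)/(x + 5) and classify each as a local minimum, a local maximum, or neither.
f'(x) = 3*(-x^2 - 10*x - 5)/(x^2 + 10*x + 25)

Solve f'(x) = 0:
  f'(x) = -3*(x^2 + 10*x + 5)/(x + 5)^2; the denominator is positive wherever f is defined, so f'(x) = 0 ⇔ -3*x^2 - 30*x - 15 = 0.
  Factor: -3*x^2 - 30*x - 15 = -3*(x^2 + 10*x + 5); x^2 + 10*x + 5 = 0 has no rational roots; quadratic formula: x = (-10 ± √80)/2.
  ⇒ x = -5 - 2*sqrt(5) ≈ -9.4721, -5 + 2*sqrt(5) ≈ -0.5279

f''(x) = -120/(x^3 + 15*x^2 + 75*x + 125)
Second-derivative test at each critical point:
  f''(-9.4721) = 1.3416 > 0 → local minimum
  f''(-0.5279) = -1.3416 < 0 → local maximum

Critical points: x = -5 - 2*sqrt(5) ≈ -9.4721 (local minimum); x = -5 + 2*sqrt(5) ≈ -0.5279 (local maximum)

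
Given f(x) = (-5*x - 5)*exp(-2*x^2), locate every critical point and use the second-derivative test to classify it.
f'(x) = 5*(4*x*(x + 1) - 1)*exp(-2*x^2)

Solve f'(x) = 0:
  f'(x) = (20*x^2 + 20*x - 5)·exp(-2*x^2) and exp(-2*x^2) > 0 for every x, so f'(x) = 0 ⇔ 20*x^2 + 20*x - 5 = 0.
  Factor: 20*x^2 + 20*x - 5 = 5*(4*x^2 + 4*x - 1); 4*x^2 + 4*x - 1 = 0 has no rational roots; quadratic formula: x = (-4 ± √32)/8.
  ⇒ x = -sqrt(2)/2 - 1/2 ≈ -1.2071, -1/2 + sqrt(2)/2 ≈ 0.2071

f''(x) = 20*(-4*x^2*(x + 1) + 3*x + 1)*exp(-2*x^2)
Second-derivative test at each critical point:
  f''(-1.2071) = -1.5343 < 0 → local maximum
  f''(0.2071) = 25.9590 > 0 → local minimum

Critical points: x = -sqrt(2)/2 - 1/2 ≈ -1.2071 (local maximum); x = -1/2 + sqrt(2)/2 ≈ 0.2071 (local minimum)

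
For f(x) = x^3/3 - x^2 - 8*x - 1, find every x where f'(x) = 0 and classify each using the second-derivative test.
f'(x) = x^2 - 2*x - 8

Solve f'(x) = 0:
  Factor: x^2 - 2*x - 8 = (x - 4)*(x + 2) = 0.
  ⇒ x = -2, 4

f''(x) = 2*x - 2
Second-derivative test at each critical point:
  f''(-2) = -6 < 0 → local maximum
  f''(4) = 6 > 0 → local minimum

Critical points: x = -2 (local maximum); x = 4 (local minimum)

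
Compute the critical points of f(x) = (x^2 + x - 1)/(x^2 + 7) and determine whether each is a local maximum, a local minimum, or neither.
f'(x) = (-x^2 + 16*x + 7)/(x^4 + 14*x^2 + 49)

Solve f'(x) = 0:
  f'(x) = -(x^2 - 16*x - 7)/(x^2 + 7)^2; the denominator is positive wherever f is defined, so f'(x) = 0 ⇔ -x^2 + 16*x + 7 = 0.
  x^2 - 16*x - 7 = 0 has no rational roots; quadratic formula: x = (16 ± √284)/2.
  ⇒ x = 8 - sqrt(71) ≈ -0.4261, 8 + sqrt(71) ≈ 16.4261

f''(x) = 2*(x^3 - 24*x^2 - 21*x + 56)/(x^6 + 21*x^4 + 147*x^2 + 343)
Second-derivative test at each critical point:
  f''(-0.4261) = 0.3268 > 0 → local minimum
  f''(16.4261) = -2.199e-04 < 0 → local maximum

Critical points: x = 8 - sqrt(71) ≈ -0.4261 (local minimum); x = 8 + sqrt(71) ≈ 16.4261 (local maximum)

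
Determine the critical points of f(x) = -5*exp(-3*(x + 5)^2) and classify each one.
f'(x) = 30*(x + 5)*exp(-3*(x + 5)^2)

Solve f'(x) = 0:
  f'(x) = (30*x + 150)·exp(-3*(x + 5)^2) and exp(-3*(x + 5)^2) > 0 for every x, so f'(x) = 0 ⇔ 30*x + 150 = 0.
  Factor: 30*x + 150 = 30*(x + 5) = 0.
  ⇒ x = -5

f''(x) = 30*(1 - 6*(x + 5)^2)*exp(-3*(x + 5)^2)
Second-derivative test at each critical point:
  f''(-5) = 30 > 0 → local minimum

Critical points: x = -5 (local minimum)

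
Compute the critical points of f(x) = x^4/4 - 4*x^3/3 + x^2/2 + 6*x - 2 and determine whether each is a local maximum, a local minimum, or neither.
f'(x) = x^3 - 4*x^2 + x + 6

Solve f'(x) = 0:
  Factor: x^3 - 4*x^2 + x + 6 = (x - 3)*(x - 2)*(x + 1) = 0.
  ⇒ x = -1, 2, 3

f''(x) = 3*x^2 - 8*x + 1
Second-derivative test at each critical point:
  f''(-1) = 12 > 0 → local minimum
  f''(2) = -3 < 0 → local maximum
  f''(3) = 4 > 0 → local minimum

Critical points: x = -1 (local minimum); x = 2 (local maximum); x = 3 (local minimum)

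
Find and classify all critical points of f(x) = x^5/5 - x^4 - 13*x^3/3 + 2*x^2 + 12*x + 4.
f'(x) = x^4 - 4*x^3 - 13*x^2 + 4*x + 12

Solve f'(x) = 0:
  Factor: x^4 - 4*x^3 - 13*x^2 + 4*x + 12 = (x - 6)*(x - 1)*(x + 1)*(x + 2) = 0.
  ⇒ x = -2, -1, 1, 6

f''(x) = 4*x^3 - 12*x^2 - 26*x + 4
Second-derivative test at each critical point:
  f''(-2) = -24 < 0 → local maximum
  f''(-1) = 14 > 0 → local minimum
  f''(1) = -30 < 0 → local maximum
  f''(6) = 280 > 0 → local minimum

Critical points: x = -2 (local maximum); x = -1 (local minimum); x = 1 (local maximum); x = 6 (local minimum)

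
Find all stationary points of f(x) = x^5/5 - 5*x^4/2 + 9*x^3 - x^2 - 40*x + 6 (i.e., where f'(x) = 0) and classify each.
f'(x) = x^4 - 10*x^3 + 27*x^2 - 2*x - 40

Solve f'(x) = 0:
  Factor: x^4 - 10*x^3 + 27*x^2 - 2*x - 40 = (x - 5)*(x - 4)*(x - 2)*(x + 1) = 0.
  ⇒ x = -1, 2, 4, 5

f''(x) = 4*x^3 - 30*x^2 + 54*x - 2
Second-derivative test at each critical point:
  f''(-1) = -90 < 0 → local maximum
  f''(2) = 18 > 0 → local minimum
  f''(4) = -10 < 0 → local maximum
  f''(5) = 18 > 0 → local minimum

Critical points: x = -1 (local maximum); x = 2 (local minimum); x = 4 (local maximum); x = 5 (local minimum)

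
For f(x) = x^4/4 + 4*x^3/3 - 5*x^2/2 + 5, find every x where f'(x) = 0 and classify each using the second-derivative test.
f'(x) = x*(x^2 + 4*x - 5)

Solve f'(x) = 0:
  Factor: x^3 + 4*x^2 - 5*x = x*(x - 1)*(x + 5) = 0.
  ⇒ x = -5, 0, 1

f''(x) = 3*x^2 + 8*x - 5
Second-derivative test at each critical point:
  f''(-5) = 30 > 0 → local minimum
  f''(0) = -5 < 0 → local maximum
  f''(1) = 6 > 0 → local minimum

Critical points: x = -5 (local minimum); x = 0 (local maximum); x = 1 (local minimum)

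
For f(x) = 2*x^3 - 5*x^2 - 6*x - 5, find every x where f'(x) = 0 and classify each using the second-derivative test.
f'(x) = 6*x^2 - 10*x - 6

Solve f'(x) = 0:
  Factor: 6*x^2 - 10*x - 6 = 2*(3*x^2 - 5*x - 3); 3*x^2 - 5*x - 3 = 0 has no rational roots; quadratic formula: x = (5 ± √61)/6.
  ⇒ x = 5/6 - sqrt(61)/6 ≈ -0.4684, 5/6 + sqrt(61)/6 ≈ 2.1350

f''(x) = 12*x - 10
Second-derivative test at each critical point:
  f''(-0.4684) = -15.6205 < 0 → local maximum
  f''(2.1350) = 15.6205 > 0 → local minimum

Critical points: x = 5/6 - sqrt(61)/6 ≈ -0.4684 (local maximum); x = 5/6 + sqrt(61)/6 ≈ 2.1350 (local minimum)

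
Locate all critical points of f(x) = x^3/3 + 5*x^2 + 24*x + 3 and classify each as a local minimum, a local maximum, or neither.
f'(x) = x^2 + 10*x + 24

Solve f'(x) = 0:
  Factor: x^2 + 10*x + 24 = (x + 4)*(x + 6) = 0.
  ⇒ x = -6, -4

f''(x) = 2*x + 10
Second-derivative test at each critical point:
  f''(-6) = -2 < 0 → local maximum
  f''(-4) = 2 > 0 → local minimum

Critical points: x = -6 (local maximum); x = -4 (local minimum)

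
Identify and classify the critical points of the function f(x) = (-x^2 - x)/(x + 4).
f'(x) = (-x^2 - 8*x - 4)/(x^2 + 8*x + 16)

Solve f'(x) = 0:
  f'(x) = -(x^2 + 8*x + 4)/(x + 4)^2; the denominator is positive wherever f is defined, so f'(x) = 0 ⇔ -x^2 - 8*x - 4 = 0.
  x^2 + 8*x + 4 = 0 has no rational roots; quadratic formula: x = (-8 ± √48)/2.
  ⇒ x = -4 - 2*sqrt(3) ≈ -7.4641, -4 + 2*sqrt(3) ≈ -0.5359

f''(x) = -24/(x^3 + 12*x^2 + 48*x + 64)
Second-derivative test at each critical point:
  f''(-7.4641) = 0.5774 > 0 → local minimum
  f''(-0.5359) = -0.5774 < 0 → local maximum

Critical points: x = -4 - 2*sqrt(3) ≈ -7.4641 (local minimum); x = -4 + 2*sqrt(3) ≈ -0.5359 (local maximum)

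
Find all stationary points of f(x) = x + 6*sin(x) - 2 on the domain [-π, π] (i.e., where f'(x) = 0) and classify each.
f'(x) = 6*cos(x) + 1

Solve f'(x) = 0 on [-π, π]:
  f'(x) = 0 ⇔ cos(x) = -1/6, i.e. x = ±arccos(-1/6) + 2nπ; keep the solutions lying in [-π, π].
  ⇒ x = -acos(-1/6) ≈ -1.7382, acos(-1/6) ≈ 1.7382

f''(x) = -6*sin(x)
Second-derivative test at each critical point:
  f''(-1.7382) = 5.9161 > 0 → local minimum
  f''(1.7382) = -5.9161 < 0 → local maximum

Critical points: x = -acos(-1/6) ≈ -1.7382 (local minimum); x = acos(-1/6) ≈ 1.7382 (local maximum)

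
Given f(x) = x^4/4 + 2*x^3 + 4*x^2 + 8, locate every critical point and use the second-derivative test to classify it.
f'(x) = x*(x^2 + 6*x + 8)

Solve f'(x) = 0:
  Factor: x^3 + 6*x^2 + 8*x = x*(x + 2)*(x + 4) = 0.
  ⇒ x = -4, -2, 0

f''(x) = 3*x^2 + 12*x + 8
Second-derivative test at each critical point:
  f''(-4) = 8 > 0 → local minimum
  f''(-2) = -4 < 0 → local maximum
  f''(0) = 8 > 0 → local minimum

Critical points: x = -4 (local minimum); x = -2 (local maximum); x = 0 (local minimum)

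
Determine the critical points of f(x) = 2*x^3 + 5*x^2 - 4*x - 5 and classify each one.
f'(x) = 6*x^2 + 10*x - 4

Solve f'(x) = 0:
  Factor: 6*x^2 + 10*x - 4 = 2*(x + 2)*(3*x - 1) = 0.
  ⇒ x = -2, 1/3

f''(x) = 12*x + 10
Second-derivative test at each critical point:
  f''(-2) = -14 < 0 → local maximum
  f''(1/3) = 14 > 0 → local minimum

Critical points: x = -2 (local maximum); x = 1/3 (local minimum)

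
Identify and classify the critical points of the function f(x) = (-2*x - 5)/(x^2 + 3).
f'(x) = 2*(x^2 + 5*x - 3)/(x^4 + 6*x^2 + 9)

Solve f'(x) = 0:
  f'(x) = 2*(x^2 + 5*x - 3)/(x^2 + 3)^2; the denominator is positive wherever f is defined, so f'(x) = 0 ⇔ 2*x^2 + 10*x - 6 = 0.
  Factor: 2*x^2 + 10*x - 6 = 2*(x^2 + 5*x - 3); x^2 + 5*x - 3 = 0 has no rational roots; quadratic formula: x = (-5 ± √37)/2.
  ⇒ x = -sqrt(37)/2 - 5/2 ≈ -5.5414, -5/2 + sqrt(37)/2 ≈ 0.5414

f''(x) = 2*(-4*x^2*(2*x + 5) + (6*x + 5)*(x^2 + 3))/(x^2 + 3)^3
Second-derivative test at each critical point:
  f''(-5.5414) = -0.0107 < 0 → local maximum
  f''(0.5414) = 1.1218 > 0 → local minimum

Critical points: x = -sqrt(37)/2 - 5/2 ≈ -5.5414 (local maximum); x = -5/2 + sqrt(37)/2 ≈ 0.5414 (local minimum)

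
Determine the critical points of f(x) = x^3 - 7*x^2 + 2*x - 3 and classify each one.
f'(x) = 3*x^2 - 14*x + 2

Solve f'(x) = 0:
  3*x^2 - 14*x + 2 = 0 has no rational roots; quadratic formula: x = (14 ± √172)/6.
  ⇒ x = 7/3 - sqrt(43)/3 ≈ 0.1475, sqrt(43)/3 + 7/3 ≈ 4.5191

f''(x) = 6*x - 14
Second-derivative test at each critical point:
  f''(0.1475) = -13.1149 < 0 → local maximum
  f''(4.5191) = 13.1149 > 0 → local minimum

Critical points: x = 7/3 - sqrt(43)/3 ≈ 0.1475 (local maximum); x = sqrt(43)/3 + 7/3 ≈ 4.5191 (local minimum)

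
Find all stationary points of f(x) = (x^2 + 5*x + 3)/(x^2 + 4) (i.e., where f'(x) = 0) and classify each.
f'(x) = (-5*x^2 + 2*x + 20)/(x^4 + 8*x^2 + 16)

Solve f'(x) = 0:
  f'(x) = -(5*x^2 - 2*x - 20)/(x^2 + 4)^2; the denominator is positive wherever f is defined, so f'(x) = 0 ⇔ -5*x^2 + 2*x + 20 = 0.
  5*x^2 - 2*x - 20 = 0 has no rational roots; quadratic formula: x = (2 ± √404)/10.
  ⇒ x = 1/5 - sqrt(101)/5 ≈ -1.8100, 1/5 + sqrt(101)/5 ≈ 2.2100

f''(x) = 2*(5*x^3 - 3*x^2 - 60*x + 4)/(x^6 + 12*x^4 + 48*x^2 + 64)
Second-derivative test at each critical point:
  f''(-1.8100) = 0.3797 > 0 → local minimum
  f''(2.2100) = -0.2547 < 0 → local maximum

Critical points: x = 1/5 - sqrt(101)/5 ≈ -1.8100 (local minimum); x = 1/5 + sqrt(101)/5 ≈ 2.2100 (local maximum)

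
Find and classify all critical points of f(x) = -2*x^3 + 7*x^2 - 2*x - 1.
f'(x) = -6*x^2 + 14*x - 2

Solve f'(x) = 0:
  Factor: -6*x^2 + 14*x - 2 = -2*(3*x^2 - 7*x + 1); 3*x^2 - 7*x + 1 = 0 has no rational roots; quadratic formula: x = (7 ± √37)/6.
  ⇒ x = 7/6 - sqrt(37)/6 ≈ 0.1529, sqrt(37)/6 + 7/6 ≈ 2.1805

f''(x) = 14 - 12*x
Second-derivative test at each critical point:
  f''(0.1529) = 12.1655 > 0 → local minimum
  f''(2.1805) = -12.1655 < 0 → local maximum

Critical points: x = 7/6 - sqrt(37)/6 ≈ 0.1529 (local minimum); x = sqrt(37)/6 + 7/6 ≈ 2.1805 (local maximum)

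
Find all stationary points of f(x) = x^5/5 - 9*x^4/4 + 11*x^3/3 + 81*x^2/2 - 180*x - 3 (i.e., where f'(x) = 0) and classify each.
f'(x) = x^4 - 9*x^3 + 11*x^2 + 81*x - 180

Solve f'(x) = 0:
  Factor: x^4 - 9*x^3 + 11*x^2 + 81*x - 180 = (x - 5)*(x - 4)*(x - 3)*(x + 3) = 0.
  ⇒ x = -3, 3, 4, 5

f''(x) = 4*x^3 - 27*x^2 + 22*x + 81
Second-derivative test at each critical point:
  f''(-3) = -336 < 0 → local maximum
  f''(3) = 12 > 0 → local minimum
  f''(4) = -7 < 0 → local maximum
  f''(5) = 16 > 0 → local minimum

Critical points: x = -3 (local maximum); x = 3 (local minimum); x = 4 (local maximum); x = 5 (local minimum)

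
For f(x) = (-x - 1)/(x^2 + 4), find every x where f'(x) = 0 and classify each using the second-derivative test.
f'(x) = (-x^2 + 2*x*(x + 1) - 4)/(x^2 + 4)^2

Solve f'(x) = 0:
  f'(x) = (x^2 + 2*x - 4)/(x^2 + 4)^2; the denominator is positive wherever f is defined, so f'(x) = 0 ⇔ x^2 + 2*x - 4 = 0.
  x^2 + 2*x - 4 = 0 has no rational roots; quadratic formula: x = (-2 ± √20)/2.
  ⇒ x = -sqrt(5) - 1 ≈ -3.2361, -1 + sqrt(5) ≈ 1.2361

f''(x) = 2*(-4*x^2*(x + 1) + (3*x + 1)*(x^2 + 4))/(x^2 + 4)^3
Second-derivative test at each critical point:
  f''(-3.2361) = -0.0214 < 0 → local maximum
  f''(1.2361) = 0.1464 > 0 → local minimum

Critical points: x = -sqrt(5) - 1 ≈ -3.2361 (local maximum); x = -1 + sqrt(5) ≈ 1.2361 (local minimum)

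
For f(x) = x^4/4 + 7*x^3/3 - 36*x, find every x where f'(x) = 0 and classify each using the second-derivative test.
f'(x) = x^3 + 7*x^2 - 36

Solve f'(x) = 0:
  Factor: x^3 + 7*x^2 - 36 = (x - 2)*(x + 3)*(x + 6) = 0.
  ⇒ x = -6, -3, 2

f''(x) = x*(3*x + 14)
Second-derivative test at each critical point:
  f''(-6) = 24 > 0 → local minimum
  f''(-3) = -15 < 0 → local maximum
  f''(2) = 40 > 0 → local minimum

Critical points: x = -6 (local minimum); x = -3 (local maximum); x = 2 (local minimum)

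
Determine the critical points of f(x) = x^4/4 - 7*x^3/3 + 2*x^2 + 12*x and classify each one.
f'(x) = x^3 - 7*x^2 + 4*x + 12

Solve f'(x) = 0:
  Factor: x^3 - 7*x^2 + 4*x + 12 = (x - 6)*(x - 2)*(x + 1) = 0.
  ⇒ x = -1, 2, 6

f''(x) = 3*x^2 - 14*x + 4
Second-derivative test at each critical point:
  f''(-1) = 21 > 0 → local minimum
  f''(2) = -12 < 0 → local maximum
  f''(6) = 28 > 0 → local minimum

Critical points: x = -1 (local minimum); x = 2 (local maximum); x = 6 (local minimum)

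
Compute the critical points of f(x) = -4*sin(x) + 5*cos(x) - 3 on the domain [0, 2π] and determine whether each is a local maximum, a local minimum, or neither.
f'(x) = -5*sin(x) - 4*cos(x)

Solve f'(x) = 0 on [0, 2π]:
  f'(x) = 0 ⇔ -4*cos(x) = 5*sin(x) ⇔ tan(x) = -4/5, i.e. x = arctan(-4/5) + nπ; keep the solutions lying in [0, 2π].
  ⇒ x = pi - atan(4/5) ≈ 2.4669, -atan(4/5) + 2*pi ≈ 5.6084

f''(x) = 4*sin(x) - 5*cos(x)
Second-derivative test at each critical point:
  f''(2.4669) = 6.4031 > 0 → local minimum
  f''(5.6084) = -6.4031 < 0 → local maximum

Critical points: x = pi - atan(4/5) ≈ 2.4669 (local minimum); x = -atan(4/5) + 2*pi ≈ 5.6084 (local maximum)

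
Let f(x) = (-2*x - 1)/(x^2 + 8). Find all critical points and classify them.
f'(x) = 2*(x^2 + x - 8)/(x^4 + 16*x^2 + 64)

Solve f'(x) = 0:
  f'(x) = 2*(x^2 + x - 8)/(x^2 + 8)^2; the denominator is positive wherever f is defined, so f'(x) = 0 ⇔ 2*x^2 + 2*x - 16 = 0.
  Factor: 2*x^2 + 2*x - 16 = 2*(x^2 + x - 8); x^2 + x - 8 = 0 has no rational roots; quadratic formula: x = (-1 ± √33)/2.
  ⇒ x = -sqrt(33)/2 - 1/2 ≈ -3.3723, -1/2 + sqrt(33)/2 ≈ 2.3723

f''(x) = 2*(-4*x^2*(2*x + 1) + (6*x + 1)*(x^2 + 8))/(x^2 + 8)^3
Second-derivative test at each critical point:
  f''(-3.3723) = -0.0306 < 0 → local maximum
  f''(2.3723) = 0.0619 > 0 → local minimum

Critical points: x = -sqrt(33)/2 - 1/2 ≈ -3.3723 (local maximum); x = -1/2 + sqrt(33)/2 ≈ 2.3723 (local minimum)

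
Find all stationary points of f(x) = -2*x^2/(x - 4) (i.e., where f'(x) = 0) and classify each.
f'(x) = 2*x*(8 - x)/(x - 4)^2

Solve f'(x) = 0:
  f'(x) = -2*x*(x - 8)/(x - 4)^2; the denominator is positive wherever f is defined, so f'(x) = 0 ⇔ -2*x^2 + 16*x = 0.
  Factor: -2*x^2 + 16*x = -2*x*(x - 8) = 0.
  ⇒ x = 0, 8

f''(x) = -64/(x^3 - 12*x^2 + 48*x - 64)
Second-derivative test at each critical point:
  f''(0) = 1 > 0 → local minimum
  f''(8) = -1 < 0 → local maximum

Critical points: x = 0 (local minimum); x = 8 (local maximum)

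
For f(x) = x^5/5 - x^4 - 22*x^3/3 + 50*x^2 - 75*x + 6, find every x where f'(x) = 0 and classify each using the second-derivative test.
f'(x) = x^4 - 4*x^3 - 22*x^2 + 100*x - 75

Solve f'(x) = 0:
  Factor: x^4 - 4*x^3 - 22*x^2 + 100*x - 75 = (x - 5)*(x - 3)*(x - 1)*(x + 5) = 0.
  ⇒ x = -5, 1, 3, 5

f''(x) = 4*x^3 - 12*x^2 - 44*x + 100
Second-derivative test at each critical point:
  f''(-5) = -480 < 0 → local maximum
  f''(1) = 48 > 0 → local minimum
  f''(3) = -32 < 0 → local maximum
  f''(5) = 80 > 0 → local minimum

Critical points: x = -5 (local maximum); x = 1 (local minimum); x = 3 (local maximum); x = 5 (local minimum)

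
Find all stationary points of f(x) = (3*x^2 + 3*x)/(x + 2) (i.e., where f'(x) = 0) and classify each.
f'(x) = 3*(x^2 + 4*x + 2)/(x^2 + 4*x + 4)

Solve f'(x) = 0:
  f'(x) = 3*(x^2 + 4*x + 2)/(x + 2)^2; the denominator is positive wherever f is defined, so f'(x) = 0 ⇔ 3*x^2 + 12*x + 6 = 0.
  Factor: 3*x^2 + 12*x + 6 = 3*(x^2 + 4*x + 2); x^2 + 4*x + 2 = 0 has no rational roots; quadratic formula: x = (-4 ± √8)/2.
  ⇒ x = -2 - sqrt(2) ≈ -3.4142, -2 + sqrt(2) ≈ -0.5858

f''(x) = 12/(x^3 + 6*x^2 + 12*x + 8)
Second-derivative test at each critical point:
  f''(-3.4142) = -4.2426 < 0 → local maximum
  f''(-0.5858) = 4.2426 > 0 → local minimum

Critical points: x = -2 - sqrt(2) ≈ -3.4142 (local maximum); x = -2 + sqrt(2) ≈ -0.5858 (local minimum)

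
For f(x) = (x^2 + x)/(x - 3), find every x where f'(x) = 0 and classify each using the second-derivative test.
f'(x) = (x^2 - 6*x - 3)/(x^2 - 6*x + 9)

Solve f'(x) = 0:
  f'(x) = (x^2 - 6*x - 3)/(x - 3)^2; the denominator is positive wherever f is defined, so f'(x) = 0 ⇔ x^2 - 6*x - 3 = 0.
  x^2 - 6*x - 3 = 0 has no rational roots; quadratic formula: x = (6 ± √48)/2.
  ⇒ x = 3 - 2*sqrt(3) ≈ -0.4641, 3 + 2*sqrt(3) ≈ 6.4641

f''(x) = 24/(x^3 - 9*x^2 + 27*x - 27)
Second-derivative test at each critical point:
  f''(-0.4641) = -0.5774 < 0 → local maximum
  f''(6.4641) = 0.5774 > 0 → local minimum

Critical points: x = 3 - 2*sqrt(3) ≈ -0.4641 (local maximum); x = 3 + 2*sqrt(3) ≈ 6.4641 (local minimum)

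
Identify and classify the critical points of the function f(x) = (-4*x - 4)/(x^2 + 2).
f'(x) = 4*(-x^2 + 2*x*(x + 1) - 2)/(x^2 + 2)^2

Solve f'(x) = 0:
  f'(x) = 4*(x^2 + 2*x - 2)/(x^2 + 2)^2; the denominator is positive wherever f is defined, so f'(x) = 0 ⇔ 4*x^2 + 8*x - 8 = 0.
  Factor: 4*x^2 + 8*x - 8 = 4*(x^2 + 2*x - 2); x^2 + 2*x - 2 = 0 has no rational roots; quadratic formula: x = (-2 ± √12)/2.
  ⇒ x = -sqrt(3) - 1 ≈ -2.7321, -1 + sqrt(3) ≈ 0.7321

f''(x) = 8*(-4*x^2*(x + 1) + (3*x + 1)*(x^2 + 2))/(x^2 + 2)^3
Second-derivative test at each critical point:
  f''(-2.7321) = -0.1547 < 0 → local maximum
  f''(0.7321) = 2.1547 > 0 → local minimum

Critical points: x = -sqrt(3) - 1 ≈ -2.7321 (local maximum); x = -1 + sqrt(3) ≈ 0.7321 (local minimum)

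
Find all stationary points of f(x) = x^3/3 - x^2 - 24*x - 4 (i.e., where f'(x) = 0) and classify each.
f'(x) = x^2 - 2*x - 24

Solve f'(x) = 0:
  Factor: x^2 - 2*x - 24 = (x - 6)*(x + 4) = 0.
  ⇒ x = -4, 6

f''(x) = 2*x - 2
Second-derivative test at each critical point:
  f''(-4) = -10 < 0 → local maximum
  f''(6) = 10 > 0 → local minimum

Critical points: x = -4 (local maximum); x = 6 (local minimum)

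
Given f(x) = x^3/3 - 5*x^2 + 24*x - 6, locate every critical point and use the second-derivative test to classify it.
f'(x) = x^2 - 10*x + 24

Solve f'(x) = 0:
  Factor: x^2 - 10*x + 24 = (x - 6)*(x - 4) = 0.
  ⇒ x = 4, 6

f''(x) = 2*x - 10
Second-derivative test at each critical point:
  f''(4) = -2 < 0 → local maximum
  f''(6) = 2 > 0 → local minimum

Critical points: x = 4 (local maximum); x = 6 (local minimum)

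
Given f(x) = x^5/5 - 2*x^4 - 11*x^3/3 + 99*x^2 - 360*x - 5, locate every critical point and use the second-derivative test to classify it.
f'(x) = x^4 - 8*x^3 - 11*x^2 + 198*x - 360

Solve f'(x) = 0:
  Factor: x^4 - 8*x^3 - 11*x^2 + 198*x - 360 = (x - 6)*(x - 4)*(x - 3)*(x + 5) = 0.
  ⇒ x = -5, 3, 4, 6

f''(x) = 4*x^3 - 24*x^2 - 22*x + 198
Second-derivative test at each critical point:
  f''(-5) = -792 < 0 → local maximum
  f''(3) = 24 > 0 → local minimum
  f''(4) = -18 < 0 → local maximum
  f''(6) = 66 > 0 → local minimum

Critical points: x = -5 (local maximum); x = 3 (local minimum); x = 4 (local maximum); x = 6 (local minimum)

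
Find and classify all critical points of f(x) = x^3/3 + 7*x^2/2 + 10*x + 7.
f'(x) = x^2 + 7*x + 10

Solve f'(x) = 0:
  Factor: x^2 + 7*x + 10 = (x + 2)*(x + 5) = 0.
  ⇒ x = -5, -2

f''(x) = 2*x + 7
Second-derivative test at each critical point:
  f''(-5) = -3 < 0 → local maximum
  f''(-2) = 3 > 0 → local minimum

Critical points: x = -5 (local maximum); x = -2 (local minimum)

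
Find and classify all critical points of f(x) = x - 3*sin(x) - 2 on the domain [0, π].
f'(x) = 1 - 3*cos(x)

Solve f'(x) = 0 on [0, π]:
  f'(x) = 0 ⇔ cos(x) = 1/3, i.e. x = ±arccos(1/3) + 2nπ; keep the solutions lying in [0, π].
  ⇒ x = acos(1/3) ≈ 1.2310

f''(x) = 3*sin(x)
Second-derivative test at each critical point:
  f''(1.2310) = 2.8284 > 0 → local minimum

Critical points: x = acos(1/3) ≈ 1.2310 (local minimum)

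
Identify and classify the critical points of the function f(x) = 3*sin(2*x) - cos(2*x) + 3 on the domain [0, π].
f'(x) = 2*sin(2*x) + 6*cos(2*x)

Solve f'(x) = 0 on [0, π]:
  f'(x) = 0 ⇔ 3*cos(2*x) = -sin(2*x) ⇔ tan(2*x) = -3, i.e. 2*x = arctan(-3) + nπ; keep the solutions lying in [0, π].
  ⇒ x = -atan(3)/2 + pi/2 ≈ 0.9463, pi - atan(3)/2 ≈ 2.5171

f''(x) = -12*sin(2*x) + 4*cos(2*x)
Second-derivative test at each critical point:
  f''(0.9463) = -12.6491 < 0 → local maximum
  f''(2.5171) = 12.6491 > 0 → local minimum

Critical points: x = -atan(3)/2 + pi/2 ≈ 0.9463 (local maximum); x = pi - atan(3)/2 ≈ 2.5171 (local minimum)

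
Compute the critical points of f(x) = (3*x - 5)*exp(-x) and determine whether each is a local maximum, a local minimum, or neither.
f'(x) = (8 - 3*x)*exp(-x)

Solve f'(x) = 0:
  f'(x) = (8 - 3*x)·exp(-x) and exp(-x) > 0 for every x, so f'(x) = 0 ⇔ 8 - 3*x = 0.
  8 - 3*x = 0.
  ⇒ x = 8/3

f''(x) = (3*x - 11)*exp(-x)
Second-derivative test at each critical point:
  f''(8/3) = -0.2085 < 0 → local maximum

Critical points: x = 8/3 (local maximum)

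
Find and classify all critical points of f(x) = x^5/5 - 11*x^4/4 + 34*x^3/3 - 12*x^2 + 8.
f'(x) = x*(x^3 - 11*x^2 + 34*x - 24)

Solve f'(x) = 0:
  Factor: x^4 - 11*x^3 + 34*x^2 - 24*x = x*(x - 6)*(x - 4)*(x - 1) = 0.
  ⇒ x = 0, 1, 4, 6

f''(x) = 4*x^3 - 33*x^2 + 68*x - 24
Second-derivative test at each critical point:
  f''(0) = -24 < 0 → local maximum
  f''(1) = 15 > 0 → local minimum
  f''(4) = -24 < 0 → local maximum
  f''(6) = 60 > 0 → local minimum

Critical points: x = 0 (local maximum); x = 1 (local minimum); x = 4 (local maximum); x = 6 (local minimum)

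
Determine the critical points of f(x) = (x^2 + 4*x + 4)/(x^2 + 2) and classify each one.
f'(x) = 4*(-x^2 - x + 2)/(x^4 + 4*x^2 + 4)

Solve f'(x) = 0:
  f'(x) = -4*(x - 1)*(x + 2)/(x^2 + 2)^2; the denominator is positive wherever f is defined, so f'(x) = 0 ⇔ -4*x^2 - 4*x + 8 = 0.
  Factor: -4*x^2 - 4*x + 8 = -4*(x - 1)*(x + 2) = 0.
  ⇒ x = -2, 1

f''(x) = 4*(2*x^3 + 3*x^2 - 12*x - 2)/(x^6 + 6*x^4 + 12*x^2 + 8)
Second-derivative test at each critical point:
  f''(-2) = 1/3 > 0 → local minimum
  f''(1) = -4/3 < 0 → local maximum

Critical points: x = -2 (local minimum); x = 1 (local maximum)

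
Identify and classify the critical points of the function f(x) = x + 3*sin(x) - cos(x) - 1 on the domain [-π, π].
f'(x) = sin(x) + 3*cos(x) + 1

Solve f'(x) = 0 on [-π, π]:
  f'(x) = 0 ⇔ sin(x) + 3*cos(x) = -1. Write the left side as R·cos(x + φ) with R = √(3² + (-1)²) = sqrt(10), cos φ = 3*sqrt(10)/10, sin φ = -sqrt(10)/10; then cos(x + φ) = -sqrt(10)/10. Solve for x and keep the solutions lying in [-π, π].
  ⇒ x = -pi/2 ≈ -1.5708, pi - atan(4/3) ≈ 2.2143

f''(x) = -3*sin(x) + cos(x)
Second-derivative test at each critical point:
  f''(-1.5708) = 3 > 0 → local minimum
  f''(2.2143) = -3 < 0 → local maximum

Critical points: x = -pi/2 ≈ -1.5708 (local minimum); x = pi - atan(4/3) ≈ 2.2143 (local maximum)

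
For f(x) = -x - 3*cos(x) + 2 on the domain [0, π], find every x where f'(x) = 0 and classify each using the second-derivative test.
f'(x) = 3*sin(x) - 1

Solve f'(x) = 0 on [0, π]:
  f'(x) = 0 ⇔ sin(x) = 1/3, i.e. x = arcsin(1/3) + 2nπ or x = π − arcsin(1/3) + 2nπ; keep the solutions lying in [0, π].
  ⇒ x = asin(1/3) ≈ 0.3398, pi - asin(1/3) ≈ 2.8018

f''(x) = 3*cos(x)
Second-derivative test at each critical point:
  f''(0.3398) = 2.8284 > 0 → local minimum
  f''(2.8018) = -2.8284 < 0 → local maximum

Critical points: x = asin(1/3) ≈ 0.3398 (local minimum); x = pi - asin(1/3) ≈ 2.8018 (local maximum)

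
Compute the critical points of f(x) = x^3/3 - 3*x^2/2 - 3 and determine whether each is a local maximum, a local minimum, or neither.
f'(x) = x*(x - 3)

Solve f'(x) = 0:
  Factor: x^2 - 3*x = x*(x - 3) = 0.
  ⇒ x = 0, 3

f''(x) = 2*x - 3
Second-derivative test at each critical point:
  f''(0) = -3 < 0 → local maximum
  f''(3) = 3 > 0 → local minimum

Critical points: x = 0 (local maximum); x = 3 (local minimum)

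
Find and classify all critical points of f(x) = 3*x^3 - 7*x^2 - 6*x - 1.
f'(x) = 9*x^2 - 14*x - 6

Solve f'(x) = 0:
  9*x^2 - 14*x - 6 = 0 has no rational roots; quadratic formula: x = (14 ± √412)/18.
  ⇒ x = 7/9 - sqrt(103)/9 ≈ -0.3499, 7/9 + sqrt(103)/9 ≈ 1.9054

f''(x) = 18*x - 14
Second-derivative test at each critical point:
  f''(-0.3499) = -20.2978 < 0 → local maximum
  f''(1.9054) = 20.2978 > 0 → local minimum

Critical points: x = 7/9 - sqrt(103)/9 ≈ -0.3499 (local maximum); x = 7/9 + sqrt(103)/9 ≈ 1.9054 (local minimum)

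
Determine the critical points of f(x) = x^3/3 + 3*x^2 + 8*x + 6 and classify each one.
f'(x) = x^2 + 6*x + 8

Solve f'(x) = 0:
  Factor: x^2 + 6*x + 8 = (x + 2)*(x + 4) = 0.
  ⇒ x = -4, -2

f''(x) = 2*x + 6
Second-derivative test at each critical point:
  f''(-4) = -2 < 0 → local maximum
  f''(-2) = 2 > 0 → local minimum

Critical points: x = -4 (local maximum); x = -2 (local minimum)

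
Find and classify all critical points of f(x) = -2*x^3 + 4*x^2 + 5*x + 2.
f'(x) = -6*x^2 + 8*x + 5

Solve f'(x) = 0:
  6*x^2 - 8*x - 5 = 0 has no rational roots; quadratic formula: x = (8 ± √184)/12.
  ⇒ x = 2/3 - sqrt(46)/6 ≈ -0.4637, 2/3 + sqrt(46)/6 ≈ 1.7971

f''(x) = 8 - 12*x
Second-derivative test at each critical point:
  f''(-0.4637) = 13.5647 > 0 → local minimum
  f''(1.7971) = -13.5647 < 0 → local maximum

Critical points: x = 2/3 - sqrt(46)/6 ≈ -0.4637 (local minimum); x = 2/3 + sqrt(46)/6 ≈ 1.7971 (local maximum)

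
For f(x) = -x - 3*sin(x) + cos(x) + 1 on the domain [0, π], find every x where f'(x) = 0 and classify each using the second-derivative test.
f'(x) = -sin(x) - 3*cos(x) - 1

Solve f'(x) = 0 on [0, π]:
  f'(x) = 0 ⇔ -sin(x) - 3*cos(x) = 1. Write the left side as R·cos(x + φ) with R = √((-3)² + 1²) = sqrt(10), cos φ = -3*sqrt(10)/10, sin φ = sqrt(10)/10; then cos(x + φ) = sqrt(10)/10. Solve for x and keep the solutions lying in [0, π].
  ⇒ x = pi - atan(4/3) ≈ 2.2143

f''(x) = 3*sin(x) - cos(x)
Second-derivative test at each critical point:
  f''(2.2143) = 3 > 0 → local minimum

Critical points: x = pi - atan(4/3) ≈ 2.2143 (local minimum)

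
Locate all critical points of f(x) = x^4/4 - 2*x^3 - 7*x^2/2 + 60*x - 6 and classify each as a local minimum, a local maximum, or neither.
f'(x) = x^3 - 6*x^2 - 7*x + 60

Solve f'(x) = 0:
  Factor: x^3 - 6*x^2 - 7*x + 60 = (x - 5)*(x - 4)*(x + 3) = 0.
  ⇒ x = -3, 4, 5

f''(x) = 3*x^2 - 12*x - 7
Second-derivative test at each critical point:
  f''(-3) = 56 > 0 → local minimum
  f''(4) = -7 < 0 → local maximum
  f''(5) = 8 > 0 → local minimum

Critical points: x = -3 (local minimum); x = 4 (local maximum); x = 5 (local minimum)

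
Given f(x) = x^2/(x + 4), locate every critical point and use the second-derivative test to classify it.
f'(x) = x*(x + 8)/(x^2 + 8*x + 16)

Solve f'(x) = 0:
  f'(x) = x*(x + 8)/(x + 4)^2; the denominator is positive wherever f is defined, so f'(x) = 0 ⇔ x^2 + 8*x = 0.
  Factor: x^2 + 8*x = x*(x + 8) = 0.
  ⇒ x = -8, 0

f''(x) = 32/(x^3 + 12*x^2 + 48*x + 64)
Second-derivative test at each critical point:
  f''(-8) = -1/2 < 0 → local maximum
  f''(0) = 1/2 > 0 → local minimum

Critical points: x = -8 (local maximum); x = 0 (local minimum)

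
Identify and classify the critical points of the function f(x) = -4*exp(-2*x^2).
f'(x) = 16*x*exp(-2*x^2)

Solve f'(x) = 0:
  f'(x) = (16*x)·exp(-2*x^2) and exp(-2*x^2) > 0 for every x, so f'(x) = 0 ⇔ 16*x = 0.
  16*x = 0.
  ⇒ x = 0

f''(x) = 16*(1 - 4*x^2)*exp(-2*x^2)
Second-derivative test at each critical point:
  f''(0) = 16 > 0 → local minimum

Critical points: x = 0 (local minimum)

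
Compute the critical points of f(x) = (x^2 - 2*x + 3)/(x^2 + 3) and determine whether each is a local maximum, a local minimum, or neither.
f'(x) = 2*(x^2 - 3)/(x^4 + 6*x^2 + 9)

Solve f'(x) = 0:
  f'(x) = 2*(x^2 - 3)/(x^2 + 3)^2; the denominator is positive wherever f is defined, so f'(x) = 0 ⇔ 2*x^2 - 6 = 0.
  Factor: 2*x^2 - 6 = 2*(x^2 - 3); x^2 - 3 = 0 has no rational roots; quadratic formula: x = (0 ± √12)/2.
  ⇒ x = -sqrt(3) ≈ -1.7321, sqrt(3) ≈ 1.7321

f''(x) = 4*x*(9 - x^2)/(x^6 + 9*x^4 + 27*x^2 + 27)
Second-derivative test at each critical point:
  f''(-1.7321) = -0.1925 < 0 → local maximum
  f''(1.7321) = 0.1925 > 0 → local minimum

Critical points: x = -sqrt(3) ≈ -1.7321 (local maximum); x = sqrt(3) ≈ 1.7321 (local minimum)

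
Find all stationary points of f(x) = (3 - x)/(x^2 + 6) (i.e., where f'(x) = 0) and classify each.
f'(x) = (-x^2 + 2*x*(x - 3) - 6)/(x^2 + 6)^2

Solve f'(x) = 0:
  f'(x) = (x^2 - 6*x - 6)/(x^2 + 6)^2; the denominator is positive wherever f is defined, so f'(x) = 0 ⇔ x^2 - 6*x - 6 = 0.
  x^2 - 6*x - 6 = 0 has no rational roots; quadratic formula: x = (6 ± √60)/2.
  ⇒ x = 3 - sqrt(15) ≈ -0.8730, 3 + sqrt(15) ≈ 6.8730

f''(x) = 2*(4*x^2*(3 - x) + 3*(x - 1)*(x^2 + 6))/(x^2 + 6)^3
Second-derivative test at each critical point:
  f''(-0.8730) = -0.1694 < 0 → local maximum
  f''(6.8730) = 0.0027 > 0 → local minimum

Critical points: x = 3 - sqrt(15) ≈ -0.8730 (local maximum); x = 3 + sqrt(15) ≈ 6.8730 (local minimum)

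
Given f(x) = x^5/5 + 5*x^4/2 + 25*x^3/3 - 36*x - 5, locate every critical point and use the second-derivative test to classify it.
f'(x) = x^4 + 10*x^3 + 25*x^2 - 36

Solve f'(x) = 0:
  Factor: x^4 + 10*x^3 + 25*x^2 - 36 = (x - 1)*(x + 2)*(x + 3)*(x + 6) = 0.
  ⇒ x = -6, -3, -2, 1

f''(x) = 2*x*(2*x^2 + 15*x + 25)
Second-derivative test at each critical point:
  f''(-6) = -84 < 0 → local maximum
  f''(-3) = 12 > 0 → local minimum
  f''(-2) = -12 < 0 → local maximum
  f''(1) = 84 > 0 → local minimum

Critical points: x = -6 (local maximum); x = -3 (local minimum); x = -2 (local maximum); x = 1 (local minimum)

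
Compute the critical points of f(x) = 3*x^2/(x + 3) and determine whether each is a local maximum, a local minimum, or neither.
f'(x) = 3*x*(x + 6)/(x^2 + 6*x + 9)

Solve f'(x) = 0:
  f'(x) = 3*x*(x + 6)/(x + 3)^2; the denominator is positive wherever f is defined, so f'(x) = 0 ⇔ 3*x^2 + 18*x = 0.
  Factor: 3*x^2 + 18*x = 3*x*(x + 6) = 0.
  ⇒ x = -6, 0

f''(x) = 54/(x^3 + 9*x^2 + 27*x + 27)
Second-derivative test at each critical point:
  f''(-6) = -2 < 0 → local maximum
  f''(0) = 2 > 0 → local minimum

Critical points: x = -6 (local maximum); x = 0 (local minimum)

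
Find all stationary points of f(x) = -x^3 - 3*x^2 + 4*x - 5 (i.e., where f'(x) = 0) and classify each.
f'(x) = -3*x^2 - 6*x + 4

Solve f'(x) = 0:
  3*x^2 + 6*x - 4 = 0 has no rational roots; quadratic formula: x = (-6 ± √84)/6.
  ⇒ x = -sqrt(21)/3 - 1 ≈ -2.5275, -1 + sqrt(21)/3 ≈ 0.5275

f''(x) = -6*x - 6
Second-derivative test at each critical point:
  f''(-2.5275) = 9.1652 > 0 → local minimum
  f''(0.5275) = -9.1652 < 0 → local maximum

Critical points: x = -sqrt(21)/3 - 1 ≈ -2.5275 (local minimum); x = -1 + sqrt(21)/3 ≈ 0.5275 (local maximum)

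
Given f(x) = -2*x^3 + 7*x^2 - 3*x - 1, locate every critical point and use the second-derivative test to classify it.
f'(x) = -6*x^2 + 14*x - 3

Solve f'(x) = 0:
  6*x^2 - 14*x + 3 = 0 has no rational roots; quadratic formula: x = (14 ± √124)/12.
  ⇒ x = 7/6 - sqrt(31)/6 ≈ 0.2387, sqrt(31)/6 + 7/6 ≈ 2.0946

f''(x) = 14 - 12*x
Second-derivative test at each critical point:
  f''(0.2387) = 11.1355 > 0 → local minimum
  f''(2.0946) = -11.1355 < 0 → local maximum

Critical points: x = 7/6 - sqrt(31)/6 ≈ 0.2387 (local minimum); x = sqrt(31)/6 + 7/6 ≈ 2.0946 (local maximum)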